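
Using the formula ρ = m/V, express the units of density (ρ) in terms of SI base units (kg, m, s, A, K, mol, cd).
Units of each symbol in ρ = m/V:
  m (mass): kg
  V (volume): m³  → in the denominator, contributes 1/m³

Multiplying the contributions: [kg] · [1/m³]
Adding exponents of each base unit: kg: 1, m: -3
SI base units of density: kg/m³

Answer: kg/m³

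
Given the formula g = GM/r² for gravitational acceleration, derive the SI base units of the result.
Units of each symbol in g = GM/r²:
  G (gravitational constant): m³/(kg·s²)
  M (mass): kg
  r (distance): m  → to the power 2 in the denominator, contributes 1/m²

Multiplying the contributions: [m³/(kg·s²)] · [kg] · [1/m²]
Adding exponents of each base unit: m: 1, s: -2
SI base units of gravitational acceleration: m/s²

Answer: m/s²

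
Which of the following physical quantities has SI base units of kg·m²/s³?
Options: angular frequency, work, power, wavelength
Checking the SI base units of each option:
  angular frequency (ω = 2πf): 1/s  ✗
  work (W = Fd): kg·m²/s²  ✗
  power (P = W/t): kg·m²/s³  ✓ matches
  wavelength (λ = v/f): m  ✗

Only power has units kg·m²/s³.

Answer: power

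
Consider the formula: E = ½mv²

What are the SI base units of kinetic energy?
Units of each symbol in E = ½mv²:
  m (mass): kg
  v (speed): m/s  → to the power 2, contributes m²/s²
  The factor ½ is dimensionless.

Multiplying the contributions: [kg] · [m²/s²]
Adding exponents of each base unit: kg: 1, m: 2, s: -2
SI base units of kinetic energy: kg·m²/s²

Answer: kg·m²/s²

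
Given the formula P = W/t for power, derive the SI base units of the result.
Units of each symbol in P = W/t:
  W (work): kg·m²/s²
  t (time): s  → in the denominator, contributes 1/s

Multiplying the contributions: [kg·m²/s²] · [1/s]
Adding exponents of each base unit: kg: 1, m: 2, s: -3
SI base units of power: kg·m²/s³

Answer: kg·m²/s³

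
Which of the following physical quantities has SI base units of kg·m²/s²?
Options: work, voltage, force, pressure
Checking the SI base units of each option:
  work (W = Fd): kg·m²/s²  ✓ matches
  voltage (V = IR): kg·m²/(s³·A)  ✗
  force (F = ma): kg·m/s²  ✗
  pressure (P = F/A): kg/(m·s²)  ✗

Only work has units kg·m²/s².

Answer: work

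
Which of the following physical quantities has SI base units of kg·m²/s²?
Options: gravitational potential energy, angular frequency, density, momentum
Checking the SI base units of each option:
  gravitational potential energy (U = -GMm/r): kg·m²/s²  ✓ matches
  angular frequency (ω = 2πf): 1/s  ✗
  density (ρ = m/V): kg/m³  ✗
  momentum (p = mv): kg·m/s  ✗

Only gravitational potential energy has units kg·m²/s².

Answer: gravitational potential energy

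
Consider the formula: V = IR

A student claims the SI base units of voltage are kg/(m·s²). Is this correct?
Units of each symbol in V = IR:
  I (current): A
  R (resistance, in ohms): kg·m²/(s³·A²)

Multiplying the contributions: [A] · [kg·m²/(s³·A²)]
Adding exponents of each base unit: kg: 1, m: 2, s: -3, A: -1
SI base units of voltage: kg·m²/(s³·A)

The claimed units kg/(m·s²) (exponents kg: 1, m: -1, s: -2) do not match the derived units kg·m²/(s³·A) (exponents kg: 1, m: 2, s: -3, A: -1), so the claim is incorrect.

Answer: No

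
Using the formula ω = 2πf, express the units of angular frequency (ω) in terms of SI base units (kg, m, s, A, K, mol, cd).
Units of each symbol in ω = 2πf:
  f (frequency): 1/s
  The factor 2π is dimensionless.

Multiplying the contributions: [1/s]
Adding exponents of each base unit: s: -1
SI base units of angular frequency: 1/s

Answer: 1/s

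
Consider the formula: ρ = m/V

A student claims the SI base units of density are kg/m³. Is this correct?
Units of each symbol in ρ = m/V:
  m (mass): kg
  V (volume): m³  → in the denominator, contributes 1/m³

Multiplying the contributions: [kg] · [1/m³]
Adding exponents of each base unit: kg: 1, m: -3
SI base units of density: kg/m³

The claimed units kg/m³ match the derived units, so the claim is correct.

Answer: Yes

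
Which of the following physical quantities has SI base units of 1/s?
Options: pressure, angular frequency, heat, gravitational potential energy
Checking the SI base units of each option:
  pressure (P = F/A): kg/(m·s²)  ✗
  angular frequency (ω = 2πf): 1/s  ✓ matches
  heat (Q = mcΔT): kg·m²/s²  ✗
  gravitational potential energy (U = -GMm/r): kg·m²/s²  ✗

Only angular frequency has units 1/s.

Answer: angular frequency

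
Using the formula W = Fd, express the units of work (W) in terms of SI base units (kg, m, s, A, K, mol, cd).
Units of each symbol in W = Fd:
  F (force): kg·m/s²
  d (displacement): m

Multiplying the contributions: [kg·m/s²] · [m]
Adding exponents of each base unit: kg: 1, m: 2, s: -2
SI base units of work: kg·m²/s²

Answer: kg·m²/s²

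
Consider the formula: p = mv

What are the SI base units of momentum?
Units of each symbol in p = mv:
  m (mass): kg
  v (velocity): m/s

Multiplying the contributions: [kg] · [m/s]
Adding exponents of each base unit: kg: 1, m: 1, s: -1
SI base units of momentum: kg·m/s

Answer: kg·m/s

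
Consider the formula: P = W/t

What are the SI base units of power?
Units of each symbol in P = W/t:
  W (work): kg·m²/s²
  t (time): s  → in the denominator, contributes 1/s

Multiplying the contributions: [kg·m²/s²] · [1/s]
Adding exponents of each base unit: kg: 1, m: 2, s: -3
SI base units of power: kg·m²/s³

Answer: kg·m²/s³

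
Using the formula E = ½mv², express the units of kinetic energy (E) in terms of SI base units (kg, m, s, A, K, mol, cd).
Units of each symbol in E = ½mv²:
  m (mass): kg
  v (speed): m/s  → to the power 2, contributes m²/s²
  The factor ½ is dimensionless.

Multiplying the contributions: [kg] · [m²/s²]
Adding exponents of each base unit: kg: 1, m: 2, s: -2
SI base units of kinetic energy: kg·m²/s²

Answer: kg·m²/s²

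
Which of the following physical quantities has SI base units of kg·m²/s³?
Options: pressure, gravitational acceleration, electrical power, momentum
Checking the SI base units of each option:
  pressure (P = F/A): kg/(m·s²)  ✗
  gravitational acceleration (g = GM/r²): m/s²  ✗
  electrical power (P = IV): kg·m²/s³  ✓ matches
  momentum (p = mv): kg·m/s  ✗

Only electrical power has units kg·m²/s³.

Answer: electrical power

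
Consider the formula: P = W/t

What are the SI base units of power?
Units of each symbol in P = W/t:
  W (work): kg·m²/s²
  t (time): s  → in the denominator, contributes 1/s

Multiplying the contributions: [kg·m²/s²] · [1/s]
Adding exponents of each base unit: kg: 1, m: 2, s: -3
SI base units of power: kg·m²/s³

Answer: kg·m²/s³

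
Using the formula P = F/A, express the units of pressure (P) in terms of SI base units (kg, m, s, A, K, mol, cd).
Units of each symbol in P = F/A:
  F (force): kg·m/s²
  A (area): m²  → in the denominator, contributes 1/m²

Multiplying the contributions: [kg·m/s²] · [1/m²]
Adding exponents of each base unit: kg: 1, m: -1, s: -2
SI base units of pressure: kg/(m·s²)

Answer: kg/(m·s²)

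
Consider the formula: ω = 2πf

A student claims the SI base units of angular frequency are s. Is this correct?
Units of each symbol in ω = 2πf:
  f (frequency): 1/s
  The factor 2π is dimensionless.

Multiplying the contributions: [1/s]
Adding exponents of each base unit: s: -1
SI base units of angular frequency: 1/s

The claimed units s (exponents s: 1) do not match the derived units 1/s (exponents s: -1), so the claim is incorrect.

Answer: No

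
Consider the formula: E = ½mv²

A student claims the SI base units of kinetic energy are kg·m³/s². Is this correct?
Units of each symbol in E = ½mv²:
  m (mass): kg
  v (speed): m/s  → to the power 2, contributes m²/s²
  The factor ½ is dimensionless.

Multiplying the contributions: [kg] · [m²/s²]
Adding exponents of each base unit: kg: 1, m: 2, s: -2
SI base units of kinetic energy: kg·m²/s²

The claimed units kg·m³/s² (exponents kg: 1, m: 3, s: -2) do not match the derived units kg·m²/s² (exponents kg: 1, m: 2, s: -2), so the claim is incorrect.

Answer: No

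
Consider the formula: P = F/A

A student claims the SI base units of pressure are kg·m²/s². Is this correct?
Units of each symbol in P = F/A:
  F (force): kg·m/s²
  A (area): m²  → in the denominator, contributes 1/m²

Multiplying the contributions: [kg·m/s²] · [1/m²]
Adding exponents of each base unit: kg: 1, m: -1, s: -2
SI base units of pressure: kg/(m·s²)

The claimed units kg·m²/s² (exponents kg: 1, m: 2, s: -2) do not match the derived units kg/(m·s²) (exponents kg: 1, m: -1, s: -2), so the claim is incorrect.

Answer: No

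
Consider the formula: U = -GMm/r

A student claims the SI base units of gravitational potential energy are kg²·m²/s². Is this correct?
Units of each symbol in U = -GMm/r:
  G (gravitational constant): m³/(kg·s²)
  M (mass): kg
  m (mass): kg
  r (distance): m  → in the denominator, contributes 1/m
  The minus sign does not affect the units.

Multiplying the contributions: [m³/(kg·s²)] · [kg] · [kg] · [1/m]
Adding exponents of each base unit: kg: 1, m: 2, s: -2
SI base units of gravitational potential energy: kg·m²/s²

The claimed units kg²·m²/s² (exponents kg: 2, m: 2, s: -2) do not match the derived units kg·m²/s² (exponents kg: 1, m: 2, s: -2), so the claim is incorrect.

Answer: No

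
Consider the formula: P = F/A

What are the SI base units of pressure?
Units of each symbol in P = F/A:
  F (force): kg·m/s²
  A (area): m²  → in the denominator, contributes 1/m²

Multiplying the contributions: [kg·m/s²] · [1/m²]
Adding exponents of each base unit: kg: 1, m: -1, s: -2
SI base units of pressure: kg/(m·s²)

Answer: kg/(m·s²)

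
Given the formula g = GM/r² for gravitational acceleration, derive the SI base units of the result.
Units of each symbol in g = GM/r²:
  G (gravitational constant): m³/(kg·s²)
  M (mass): kg
  r (distance): m  → to the power 2 in the denominator, contributes 1/m²

Multiplying the contributions: [m³/(kg·s²)] · [kg] · [1/m²]
Adding exponents of each base unit: m: 1, s: -2
SI base units of gravitational acceleration: m/s²

Answer: m/s²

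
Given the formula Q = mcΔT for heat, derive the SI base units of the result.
Units of each symbol in Q = mcΔT:
  m (mass): kg
  c (specific heat capacity, in J/(kg·K)): m²/(s²·K)
  ΔT (temperature change): K

Multiplying the contributions: [kg] · [m²/(s²·K)] · [K]
Adding exponents of each base unit: kg: 1, m: 2, s: -2
SI base units of heat: kg·m²/s²

Answer: kg·m²/s²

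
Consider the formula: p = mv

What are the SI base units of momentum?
Units of each symbol in p = mv:
  m (mass): kg
  v (velocity): m/s

Multiplying the contributions: [kg] · [m/s]
Adding exponents of each base unit: kg: 1, m: 1, s: -1
SI base units of momentum: kg·m/s

Answer: kg·m/s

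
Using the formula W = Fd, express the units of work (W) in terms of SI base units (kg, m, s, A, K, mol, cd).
Units of each symbol in W = Fd:
  F (force): kg·m/s²
  d (displacement): m

Multiplying the contributions: [kg·m/s²] · [m]
Adding exponents of each base unit: kg: 1, m: 2, s: -2
SI base units of work: kg·m²/s²

Answer: kg·m²/s²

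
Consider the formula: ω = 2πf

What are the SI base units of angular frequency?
Units of each symbol in ω = 2πf:
  f (frequency): 1/s
  The factor 2π is dimensionless.

Multiplying the contributions: [1/s]
Adding exponents of each base unit: s: -1
SI base units of angular frequency: 1/s

Answer: 1/s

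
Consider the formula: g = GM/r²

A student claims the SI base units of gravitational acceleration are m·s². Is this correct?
Units of each symbol in g = GM/r²:
  G (gravitational constant): m³/(kg·s²)
  M (mass): kg
  r (distance): m  → to the power 2 in the denominator, contributes 1/m²

Multiplying the contributions: [m³/(kg·s²)] · [kg] · [1/m²]
Adding exponents of each base unit: m: 1, s: -2
SI base units of gravitational acceleration: m/s²

The claimed units m·s² (exponents m: 1, s: 2) do not match the derived units m/s² (exponents m: 1, s: -2), so the claim is incorrect.

Answer: No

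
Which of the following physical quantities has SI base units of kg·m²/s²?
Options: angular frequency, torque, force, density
Checking the SI base units of each option:
  angular frequency (ω = 2πf): 1/s  ✗
  torque (τ = Fr): kg·m²/s²  ✓ matches
  force (F = ma): kg·m/s²  ✗
  density (ρ = m/V): kg/m³  ✗

Only torque has units kg·m²/s².

Answer: torque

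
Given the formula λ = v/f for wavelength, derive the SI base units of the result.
Units of each symbol in λ = v/f:
  v (wave speed): m/s
  f (frequency): 1/s  → in the denominator, contributes s

Multiplying the contributions: [m/s] · [s]
Adding exponents of each base unit: m: 1
SI base units of wavelength: m

Answer: m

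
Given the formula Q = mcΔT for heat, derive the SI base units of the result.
Units of each symbol in Q = mcΔT:
  m (mass): kg
  c (specific heat capacity, in J/(kg·K)): m²/(s²·K)
  ΔT (temperature change): K

Multiplying the contributions: [kg] · [m²/(s²·K)] · [K]
Adding exponents of each base unit: kg: 1, m: 2, s: -2
SI base units of heat: kg·m²/s²

Answer: kg·m²/s²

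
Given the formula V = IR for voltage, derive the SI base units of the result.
Units of each symbol in V = IR:
  I (current): A
  R (resistance, in ohms): kg·m²/(s³·A²)

Multiplying the contributions: [A] · [kg·m²/(s³·A²)]
Adding exponents of each base unit: kg: 1, m: 2, s: -3, A: -1
SI base units of voltage: kg·m²/(s³·A)

Answer: kg·m²/(s³·A)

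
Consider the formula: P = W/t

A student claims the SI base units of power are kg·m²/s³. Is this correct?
Units of each symbol in P = W/t:
  W (work): kg·m²/s²
  t (time): s  → in the denominator, contributes 1/s

Multiplying the contributions: [kg·m²/s²] · [1/s]
Adding exponents of each base unit: kg: 1, m: 2, s: -3
SI base units of power: kg·m²/s³

The claimed units kg·m²/s³ match the derived units, so the claim is correct.

Answer: Yes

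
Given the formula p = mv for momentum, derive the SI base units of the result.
Units of each symbol in p = mv:
  m (mass): kg
  v (velocity): m/s

Multiplying the contributions: [kg] · [m/s]
Adding exponents of each base unit: kg: 1, m: 1, s: -1
SI base units of momentum: kg·m/s

Answer: kg·m/s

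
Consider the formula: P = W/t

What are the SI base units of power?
Units of each symbol in P = W/t:
  W (work): kg·m²/s²
  t (time): s  → in the denominator, contributes 1/s

Multiplying the contributions: [kg·m²/s²] · [1/s]
Adding exponents of each base unit: kg: 1, m: 2, s: -3
SI base units of power: kg·m²/s³

Answer: kg·m²/s³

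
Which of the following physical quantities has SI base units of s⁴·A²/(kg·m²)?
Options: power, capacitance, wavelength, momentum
Checking the SI base units of each option:
  power (P = W/t): kg·m²/s³  ✗
  capacitance (C = Q/V): s⁴·A²/(kg·m²)  ✓ matches
  wavelength (λ = v/f): m  ✗
  momentum (p = mv): kg·m/s  ✗

Only capacitance has units s⁴·A²/(kg·m²).

Answer: capacitance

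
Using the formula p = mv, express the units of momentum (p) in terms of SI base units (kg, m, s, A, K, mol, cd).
Units of each symbol in p = mv:
  m (mass): kg
  v (velocity): m/s

Multiplying the contributions: [kg] · [m/s]
Adding exponents of each base unit: kg: 1, m: 1, s: -1
SI base units of momentum: kg·m/s

Answer: kg·m/s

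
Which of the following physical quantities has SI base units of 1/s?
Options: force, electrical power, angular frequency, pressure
Checking the SI base units of each option:
  force (F = ma): kg·m/s²  ✗
  electrical power (P = IV): kg·m²/s³  ✗
  angular frequency (ω = 2πf): 1/s  ✓ matches
  pressure (P = F/A): kg/(m·s²)  ✗

Only angular frequency has units 1/s.

Answer: angular frequency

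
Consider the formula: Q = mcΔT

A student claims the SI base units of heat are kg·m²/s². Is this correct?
Units of each symbol in Q = mcΔT:
  m (mass): kg
  c (specific heat capacity, in J/(kg·K)): m²/(s²·K)
  ΔT (temperature change): K

Multiplying the contributions: [kg] · [m²/(s²·K)] · [K]
Adding exponents of each base unit: kg: 1, m: 2, s: -2
SI base units of heat: kg·m²/s²

The claimed units kg·m²/s² match the derived units, so the claim is correct.

Answer: Yes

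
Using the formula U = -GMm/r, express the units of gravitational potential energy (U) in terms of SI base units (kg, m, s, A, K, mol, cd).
Units of each symbol in U = -GMm/r:
  G (gravitational constant): m³/(kg·s²)
  M (mass): kg
  m (mass): kg
  r (distance): m  → in the denominator, contributes 1/m
  The minus sign does not affect the units.

Multiplying the contributions: [m³/(kg·s²)] · [kg] · [kg] · [1/m]
Adding exponents of each base unit: kg: 1, m: 2, s: -2
SI base units of gravitational potential energy: kg·m²/s²

Answer: kg·m²/s²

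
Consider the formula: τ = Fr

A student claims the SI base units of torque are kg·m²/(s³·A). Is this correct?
Units of each symbol in τ = Fr:
  F (force): kg·m/s²
  r (lever arm): m

Multiplying the contributions: [kg·m/s²] · [m]
Adding exponents of each base unit: kg: 1, m: 2, s: -2
SI base units of torque: kg·m²/s²

The claimed units kg·m²/(s³·A) (exponents kg: 1, m: 2, s: -3, A: -1) do not match the derived units kg·m²/s² (exponents kg: 1, m: 2, s: -2), so the claim is incorrect.

Answer: No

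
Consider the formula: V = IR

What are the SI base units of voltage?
Units of each symbol in V = IR:
  I (current): A
  R (resistance, in ohms): kg·m²/(s³·A²)

Multiplying the contributions: [A] · [kg·m²/(s³·A²)]
Adding exponents of each base unit: kg: 1, m: 2, s: -3, A: -1
SI base units of voltage: kg·m²/(s³·A)

Answer: kg·m²/(s³·A)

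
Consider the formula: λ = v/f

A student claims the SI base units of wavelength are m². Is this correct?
Units of each symbol in λ = v/f:
  v (wave speed): m/s
  f (frequency): 1/s  → in the denominator, contributes s

Multiplying the contributions: [m/s] · [s]
Adding exponents of each base unit: m: 1
SI base units of wavelength: m

The claimed units m² (exponents m: 2) do not match the derived units m (exponents m: 1), so the claim is incorrect.

Answer: No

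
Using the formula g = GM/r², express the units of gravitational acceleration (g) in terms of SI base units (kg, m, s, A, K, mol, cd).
Units of each symbol in g = GM/r²:
  G (gravitational constant): m³/(kg·s²)
  M (mass): kg
  r (distance): m  → to the power 2 in the denominator, contributes 1/m²

Multiplying the contributions: [m³/(kg·s²)] · [kg] · [1/m²]
Adding exponents of each base unit: m: 1, s: -2
SI base units of gravitational acceleration: m/s²

Answer: m/s²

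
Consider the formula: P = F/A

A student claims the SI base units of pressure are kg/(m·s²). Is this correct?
Units of each symbol in P = F/A:
  F (force): kg·m/s²
  A (area): m²  → in the denominator, contributes 1/m²

Multiplying the contributions: [kg·m/s²] · [1/m²]
Adding exponents of each base unit: kg: 1, m: -1, s: -2
SI base units of pressure: kg/(m·s²)

The claimed units kg/(m·s²) match the derived units, so the claim is correct.

Answer: Yes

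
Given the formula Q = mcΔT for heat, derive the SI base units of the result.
Units of each symbol in Q = mcΔT:
  m (mass): kg
  c (specific heat capacity, in J/(kg·K)): m²/(s²·K)
  ΔT (temperature change): K

Multiplying the contributions: [kg] · [m²/(s²·K)] · [K]
Adding exponents of each base unit: kg: 1, m: 2, s: -2
SI base units of heat: kg·m²/s²

Answer: kg·m²/s²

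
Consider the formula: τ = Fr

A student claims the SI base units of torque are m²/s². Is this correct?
Units of each symbol in τ = Fr:
  F (force): kg·m/s²
  r (lever arm): m

Multiplying the contributions: [kg·m/s²] · [m]
Adding exponents of each base unit: kg: 1, m: 2, s: -2
SI base units of torque: kg·m²/s²

The claimed units m²/s² (exponents m: 2, s: -2) do not match the derived units kg·m²/s² (exponents kg: 1, m: 2, s: -2), so the claim is incorrect.

Answer: No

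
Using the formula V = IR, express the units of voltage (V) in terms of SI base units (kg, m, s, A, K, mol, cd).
Units of each symbol in V = IR:
  I (current): A
  R (resistance, in ohms): kg·m²/(s³·A²)

Multiplying the contributions: [A] · [kg·m²/(s³·A²)]
Adding exponents of each base unit: kg: 1, m: 2, s: -3, A: -1
SI base units of voltage: kg·m²/(s³·A)

Answer: kg·m²/(s³·A)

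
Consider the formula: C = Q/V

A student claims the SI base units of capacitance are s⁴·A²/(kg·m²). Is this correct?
Units of each symbol in C = Q/V:
  Q (charge, in coulombs): s·A
  V (voltage, in volts): kg·m²/(s³·A)  → in the denominator, contributes s³·A/(kg·m²)

Multiplying the contributions: [s·A] · [s³·A/(kg·m²)]
Adding exponents of each base unit: kg: -1, m: -2, s: 4, A: 2
SI base units of capacitance: s⁴·A²/(kg·m²)

The claimed units s⁴·A²/(kg·m²) match the derived units, so the claim is correct.

Answer: Yes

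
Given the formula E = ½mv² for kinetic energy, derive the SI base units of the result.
Units of each symbol in E = ½mv²:
  m (mass): kg
  v (speed): m/s  → to the power 2, contributes m²/s²
  The factor ½ is dimensionless.

Multiplying the contributions: [kg] · [m²/s²]
Adding exponents of each base unit: kg: 1, m: 2, s: -2
SI base units of kinetic energy: kg·m²/s²

Answer: kg·m²/s²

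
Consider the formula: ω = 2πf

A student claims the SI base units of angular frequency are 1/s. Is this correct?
Units of each symbol in ω = 2πf:
  f (frequency): 1/s
  The factor 2π is dimensionless.

Multiplying the contributions: [1/s]
Adding exponents of each base unit: s: -1
SI base units of angular frequency: 1/s

The claimed units 1/s match the derived units, so the claim is correct.

Answer: Yes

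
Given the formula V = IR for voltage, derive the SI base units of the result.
Units of each symbol in V = IR:
  I (current): A
  R (resistance, in ohms): kg·m²/(s³·A²)

Multiplying the contributions: [A] · [kg·m²/(s³·A²)]
Adding exponents of each base unit: kg: 1, m: 2, s: -3, A: -1
SI base units of voltage: kg·m²/(s³·A)

Answer: kg·m²/(s³·A)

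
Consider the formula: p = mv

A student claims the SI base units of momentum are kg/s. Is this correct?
Units of each symbol in p = mv:
  m (mass): kg
  v (velocity): m/s

Multiplying the contributions: [kg] · [m/s]
Adding exponents of each base unit: kg: 1, m: 1, s: -1
SI base units of momentum: kg·m/s

The claimed units kg/s (exponents kg: 1, s: -1) do not match the derived units kg·m/s (exponents kg: 1, m: 1, s: -1), so the claim is incorrect.

Answer: No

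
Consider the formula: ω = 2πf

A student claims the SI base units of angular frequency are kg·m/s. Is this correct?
Units of each symbol in ω = 2πf:
  f (frequency): 1/s
  The factor 2π is dimensionless.

Multiplying the contributions: [1/s]
Adding exponents of each base unit: s: -1
SI base units of angular frequency: 1/s

The claimed units kg·m/s (exponents kg: 1, m: 1, s: -1) do not match the derived units 1/s (exponents s: -1), so the claim is incorrect.

Answer: No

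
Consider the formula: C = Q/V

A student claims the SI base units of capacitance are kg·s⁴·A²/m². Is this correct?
Units of each symbol in C = Q/V:
  Q (charge, in coulombs): s·A
  V (voltage, in volts): kg·m²/(s³·A)  → in the denominator, contributes s³·A/(kg·m²)

Multiplying the contributions: [s·A] · [s³·A/(kg·m²)]
Adding exponents of each base unit: kg: -1, m: -2, s: 4, A: 2
SI base units of capacitance: s⁴·A²/(kg·m²)

The claimed units kg·s⁴·A²/m² (exponents kg: 1, m: -2, s: 4, A: 2) do not match the derived units s⁴·A²/(kg·m²) (exponents kg: -1, m: -2, s: 4, A: 2), so the claim is incorrect.

Answer: No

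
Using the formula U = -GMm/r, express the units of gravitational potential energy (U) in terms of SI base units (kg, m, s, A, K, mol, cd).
Units of each symbol in U = -GMm/r:
  G (gravitational constant): m³/(kg·s²)
  M (mass): kg
  m (mass): kg
  r (distance): m  → in the denominator, contributes 1/m
  The minus sign does not affect the units.

Multiplying the contributions: [m³/(kg·s²)] · [kg] · [kg] · [1/m]
Adding exponents of each base unit: kg: 1, m: 2, s: -2
SI base units of gravitational potential energy: kg·m²/s²

Answer: kg·m²/s²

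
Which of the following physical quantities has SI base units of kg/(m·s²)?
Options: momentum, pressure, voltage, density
Checking the SI base units of each option:
  momentum (p = mv): kg·m/s  ✗
  pressure (P = F/A): kg/(m·s²)  ✓ matches
  voltage (V = IR): kg·m²/(s³·A)  ✗
  density (ρ = m/V): kg/m³  ✗

Only pressure has units kg/(m·s²).

Answer: pressure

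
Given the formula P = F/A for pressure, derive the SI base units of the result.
Units of each symbol in P = F/A:
  F (force): kg·m/s²
  A (area): m²  → in the denominator, contributes 1/m²

Multiplying the contributions: [kg·m/s²] · [1/m²]
Adding exponents of each base unit: kg: 1, m: -1, s: -2
SI base units of pressure: kg/(m·s²)

Answer: kg/(m·s²)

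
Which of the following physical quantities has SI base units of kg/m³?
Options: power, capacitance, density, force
Checking the SI base units of each option:
  power (P = W/t): kg·m²/s³  ✗
  capacitance (C = Q/V): s⁴·A²/(kg·m²)  ✗
  density (ρ = m/V): kg/m³  ✓ matches
  force (F = ma): kg·m/s²  ✗

Only density has units kg/m³.

Answer: density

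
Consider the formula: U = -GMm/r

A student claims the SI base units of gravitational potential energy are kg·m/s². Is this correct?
Units of each symbol in U = -GMm/r:
  G (gravitational constant): m³/(kg·s²)
  M (mass): kg
  m (mass): kg
  r (distance): m  → in the denominator, contributes 1/m
  The minus sign does not affect the units.

Multiplying the contributions: [m³/(kg·s²)] · [kg] · [kg] · [1/m]
Adding exponents of each base unit: kg: 1, m: 2, s: -2
SI base units of gravitational potential energy: kg·m²/s²

The claimed units kg·m/s² (exponents kg: 1, m: 1, s: -2) do not match the derived units kg·m²/s² (exponents kg: 1, m: 2, s: -2), so the claim is incorrect.

Answer: No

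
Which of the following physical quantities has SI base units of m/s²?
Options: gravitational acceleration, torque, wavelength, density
Checking the SI base units of each option:
  gravitational acceleration (g = GM/r²): m/s²  ✓ matches
  torque (τ = Fr): kg·m²/s²  ✗
  wavelength (λ = v/f): m  ✗
  density (ρ = m/V): kg/m³  ✗

Only gravitational acceleration has units m/s².

Answer: gravitational acceleration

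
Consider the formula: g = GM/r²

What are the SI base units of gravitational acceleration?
Units of each symbol in g = GM/r²:
  G (gravitational constant): m³/(kg·s²)
  M (mass): kg
  r (distance): m  → to the power 2 in the denominator, contributes 1/m²

Multiplying the contributions: [m³/(kg·s²)] · [kg] · [1/m²]
Adding exponents of each base unit: m: 1, s: -2
SI base units of gravitational acceleration: m/s²

Answer: m/s²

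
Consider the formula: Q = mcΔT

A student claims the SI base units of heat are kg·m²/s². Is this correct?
Units of each symbol in Q = mcΔT:
  m (mass): kg
  c (specific heat capacity, in J/(kg·K)): m²/(s²·K)
  ΔT (temperature change): K

Multiplying the contributions: [kg] · [m²/(s²·K)] · [K]
Adding exponents of each base unit: kg: 1, m: 2, s: -2
SI base units of heat: kg·m²/s²

The claimed units kg·m²/s² match the derived units, so the claim is correct.

Answer: Yes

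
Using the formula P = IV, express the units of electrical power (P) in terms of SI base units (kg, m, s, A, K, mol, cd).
Units of each symbol in P = IV:
  I (current): A
  V (voltage, in volts): kg·m²/(s³·A)

Multiplying the contributions: [A] · [kg·m²/(s³·A)]
Adding exponents of each base unit: kg: 1, m: 2, s: -3
SI base units of electrical power: kg·m²/s³

Answer: kg·m²/s³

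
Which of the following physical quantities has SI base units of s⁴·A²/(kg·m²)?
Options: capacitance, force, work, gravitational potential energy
Checking the SI base units of each option:
  capacitance (C = Q/V): s⁴·A²/(kg·m²)  ✓ matches
  force (F = ma): kg·m/s²  ✗
  work (W = Fd): kg·m²/s²  ✗
  gravitational potential energy (U = -GMm/r): kg·m²/s²  ✗

Only capacitance has units s⁴·A²/(kg·m²).

Answer: capacitance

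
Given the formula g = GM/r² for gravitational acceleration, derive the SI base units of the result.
Units of each symbol in g = GM/r²:
  G (gravitational constant): m³/(kg·s²)
  M (mass): kg
  r (distance): m  → to the power 2 in the denominator, contributes 1/m²

Multiplying the contributions: [m³/(kg·s²)] · [kg] · [1/m²]
Adding exponents of each base unit: m: 1, s: -2
SI base units of gravitational acceleration: m/s²

Answer: m/s²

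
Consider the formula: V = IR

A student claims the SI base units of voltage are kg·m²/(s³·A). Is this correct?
Units of each symbol in V = IR:
  I (current): A
  R (resistance, in ohms): kg·m²/(s³·A²)

Multiplying the contributions: [A] · [kg·m²/(s³·A²)]
Adding exponents of each base unit: kg: 1, m: 2, s: -3, A: -1
SI base units of voltage: kg·m²/(s³·A)

The claimed units kg·m²/(s³·A) match the derived units, so the claim is correct.

Answer: Yes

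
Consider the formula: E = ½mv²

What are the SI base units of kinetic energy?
Units of each symbol in E = ½mv²:
  m (mass): kg
  v (speed): m/s  → to the power 2, contributes m²/s²
  The factor ½ is dimensionless.

Multiplying the contributions: [kg] · [m²/s²]
Adding exponents of each base unit: kg: 1, m: 2, s: -2
SI base units of kinetic energy: kg·m²/s²

Answer: kg·m²/s²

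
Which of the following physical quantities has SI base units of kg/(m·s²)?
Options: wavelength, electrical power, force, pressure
Checking the SI base units of each option:
  wavelength (λ = v/f): m  ✗
  electrical power (P = IV): kg·m²/s³  ✗
  force (F = ma): kg·m/s²  ✗
  pressure (P = F/A): kg/(m·s²)  ✓ matches

Only pressure has units kg/(m·s²).

Answer: pressure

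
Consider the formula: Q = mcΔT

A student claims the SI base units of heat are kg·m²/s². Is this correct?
Units of each symbol in Q = mcΔT:
  m (mass): kg
  c (specific heat capacity, in J/(kg·K)): m²/(s²·K)
  ΔT (temperature change): K

Multiplying the contributions: [kg] · [m²/(s²·K)] · [K]
Adding exponents of each base unit: kg: 1, m: 2, s: -2
SI base units of heat: kg·m²/s²

The claimed units kg·m²/s² match the derived units, so the claim is correct.

Answer: Yes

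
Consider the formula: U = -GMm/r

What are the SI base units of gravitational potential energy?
Units of each symbol in U = -GMm/r:
  G (gravitational constant): m³/(kg·s²)
  M (mass): kg
  m (mass): kg
  r (distance): m  → in the denominator, contributes 1/m
  The minus sign does not affect the units.

Multiplying the contributions: [m³/(kg·s²)] · [kg] · [kg] · [1/m]
Adding exponents of each base unit: kg: 1, m: 2, s: -2
SI base units of gravitational potential energy: kg·m²/s²

Answer: kg·m²/s²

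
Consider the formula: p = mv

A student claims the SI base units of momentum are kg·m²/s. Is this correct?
Units of each symbol in p = mv:
  m (mass): kg
  v (velocity): m/s

Multiplying the contributions: [kg] · [m/s]
Adding exponents of each base unit: kg: 1, m: 1, s: -1
SI base units of momentum: kg·m/s

The claimed units kg·m²/s (exponents kg: 1, m: 2, s: -1) do not match the derived units kg·m/s (exponents kg: 1, m: 1, s: -1), so the claim is incorrect.

Answer: No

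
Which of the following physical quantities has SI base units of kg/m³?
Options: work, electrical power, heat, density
Checking the SI base units of each option:
  work (W = Fd): kg·m²/s²  ✗
  electrical power (P = IV): kg·m²/s³  ✗
  heat (Q = mcΔT): kg·m²/s²  ✗
  density (ρ = m/V): kg/m³  ✓ matches

Only density has units kg/m³.

Answer: density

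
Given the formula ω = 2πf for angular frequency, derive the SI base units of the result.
Units of each symbol in ω = 2πf:
  f (frequency): 1/s
  The factor 2π is dimensionless.

Multiplying the contributions: [1/s]
Adding exponents of each base unit: s: -1
SI base units of angular frequency: 1/s

Answer: 1/s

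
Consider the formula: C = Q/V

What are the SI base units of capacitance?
Units of each symbol in C = Q/V:
  Q (charge, in coulombs): s·A
  V (voltage, in volts): kg·m²/(s³·A)  → in the denominator, contributes s³·A/(kg·m²)

Multiplying the contributions: [s·A] · [s³·A/(kg·m²)]
Adding exponents of each base unit: kg: -1, m: -2, s: 4, A: 2
SI base units of capacitance: s⁴·A²/(kg·m²)

Answer: s⁴·A²/(kg·m²)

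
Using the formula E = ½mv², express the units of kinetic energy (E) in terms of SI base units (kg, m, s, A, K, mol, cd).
Units of each symbol in E = ½mv²:
  m (mass): kg
  v (speed): m/s  → to the power 2, contributes m²/s²
  The factor ½ is dimensionless.

Multiplying the contributions: [kg] · [m²/s²]
Adding exponents of each base unit: kg: 1, m: 2, s: -2
SI base units of kinetic energy: kg·m²/s²

Answer: kg·m²/s²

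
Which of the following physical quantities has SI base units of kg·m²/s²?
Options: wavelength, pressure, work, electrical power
Checking the SI base units of each option:
  wavelength (λ = v/f): m  ✗
  pressure (P = F/A): kg/(m·s²)  ✗
  work (W = Fd): kg·m²/s²  ✓ matches
  electrical power (P = IV): kg·m²/s³  ✗

Only work has units kg·m²/s².

Answer: work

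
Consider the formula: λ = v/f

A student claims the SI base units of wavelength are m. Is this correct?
Units of each symbol in λ = v/f:
  v (wave speed): m/s
  f (frequency): 1/s  → in the denominator, contributes s

Multiplying the contributions: [m/s] · [s]
Adding exponents of each base unit: m: 1
SI base units of wavelength: m

The claimed units m match the derived units, so the claim is correct.

Answer: Yes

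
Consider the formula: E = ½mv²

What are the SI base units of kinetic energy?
Units of each symbol in E = ½mv²:
  m (mass): kg
  v (speed): m/s  → to the power 2, contributes m²/s²
  The factor ½ is dimensionless.

Multiplying the contributions: [kg] · [m²/s²]
Adding exponents of each base unit: kg: 1, m: 2, s: -2
SI base units of kinetic energy: kg·m²/s²

Answer: kg·m²/s²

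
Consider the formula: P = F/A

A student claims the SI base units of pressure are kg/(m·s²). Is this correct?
Units of each symbol in P = F/A:
  F (force): kg·m/s²
  A (area): m²  → in the denominator, contributes 1/m²

Multiplying the contributions: [kg·m/s²] · [1/m²]
Adding exponents of each base unit: kg: 1, m: -1, s: -2
SI base units of pressure: kg/(m·s²)

The claimed units kg/(m·s²) match the derived units, so the claim is correct.

Answer: Yes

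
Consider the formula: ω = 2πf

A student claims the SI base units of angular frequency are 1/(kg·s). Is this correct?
Units of each symbol in ω = 2πf:
  f (frequency): 1/s
  The factor 2π is dimensionless.

Multiplying the contributions: [1/s]
Adding exponents of each base unit: s: -1
SI base units of angular frequency: 1/s

The claimed units 1/(kg·s) (exponents kg: -1, s: -1) do not match the derived units 1/s (exponents s: -1), so the claim is incorrect.

Answer: No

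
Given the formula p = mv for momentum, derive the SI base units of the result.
Units of each symbol in p = mv:
  m (mass): kg
  v (velocity): m/s

Multiplying the contributions: [kg] · [m/s]
Adding exponents of each base unit: kg: 1, m: 1, s: -1
SI base units of momentum: kg·m/s

Answer: kg·m/s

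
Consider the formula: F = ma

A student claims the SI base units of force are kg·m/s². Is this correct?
Units of each symbol in F = ma:
  m (mass): kg
  a (acceleration): m/s²

Multiplying the contributions: [kg] · [m/s²]
Adding exponents of each base unit: kg: 1, m: 1, s: -2
SI base units of force: kg·m/s²

The claimed units kg·m/s² match the derived units, so the claim is correct.

Answer: Yes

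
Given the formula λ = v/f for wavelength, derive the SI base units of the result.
Units of each symbol in λ = v/f:
  v (wave speed): m/s
  f (frequency): 1/s  → in the denominator, contributes s

Multiplying the contributions: [m/s] · [s]
Adding exponents of each base unit: m: 1
SI base units of wavelength: m

Answer: m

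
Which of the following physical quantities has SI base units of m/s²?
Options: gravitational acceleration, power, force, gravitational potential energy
Checking the SI base units of each option:
  gravitational acceleration (g = GM/r²): m/s²  ✓ matches
  power (P = W/t): kg·m²/s³  ✗
  force (F = ma): kg·m/s²  ✗
  gravitational potential energy (U = -GMm/r): kg·m²/s²  ✗

Only gravitational acceleration has units m/s².

Answer: gravitational acceleration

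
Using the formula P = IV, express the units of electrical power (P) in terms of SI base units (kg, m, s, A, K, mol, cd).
Units of each symbol in P = IV:
  I (current): A
  V (voltage, in volts): kg·m²/(s³·A)

Multiplying the contributions: [A] · [kg·m²/(s³·A)]
Adding exponents of each base unit: kg: 1, m: 2, s: -3
SI base units of electrical power: kg·m²/s³

Answer: kg·m²/s³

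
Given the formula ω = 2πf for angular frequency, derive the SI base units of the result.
Units of each symbol in ω = 2πf:
  f (frequency): 1/s
  The factor 2π is dimensionless.

Multiplying the contributions: [1/s]
Adding exponents of each base unit: s: -1
SI base units of angular frequency: 1/s

Answer: 1/s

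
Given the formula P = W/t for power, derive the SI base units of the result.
Units of each symbol in P = W/t:
  W (work): kg·m²/s²
  t (time): s  → in the denominator, contributes 1/s

Multiplying the contributions: [kg·m²/s²] · [1/s]
Adding exponents of each base unit: kg: 1, m: 2, s: -3
SI base units of power: kg·m²/s³

Answer: kg·m²/s³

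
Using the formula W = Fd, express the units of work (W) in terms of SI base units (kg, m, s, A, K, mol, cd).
Units of each symbol in W = Fd:
  F (force): kg·m/s²
  d (displacement): m

Multiplying the contributions: [kg·m/s²] · [m]
Adding exponents of each base unit: kg: 1, m: 2, s: -2
SI base units of work: kg·m²/s²

Answer: kg·m²/s²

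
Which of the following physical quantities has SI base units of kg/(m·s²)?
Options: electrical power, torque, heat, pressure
Checking the SI base units of each option:
  electrical power (P = IV): kg·m²/s³  ✗
  torque (τ = Fr): kg·m²/s²  ✗
  heat (Q = mcΔT): kg·m²/s²  ✗
  pressure (P = F/A): kg/(m·s²)  ✓ matches

Only pressure has units kg/(m·s²).

Answer: pressure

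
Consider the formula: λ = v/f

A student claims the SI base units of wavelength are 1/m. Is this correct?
Units of each symbol in λ = v/f:
  v (wave speed): m/s
  f (frequency): 1/s  → in the denominator, contributes s

Multiplying the contributions: [m/s] · [s]
Adding exponents of each base unit: m: 1
SI base units of wavelength: m

The claimed units 1/m (exponents m: -1) do not match the derived units m (exponents m: 1), so the claim is incorrect.

Answer: No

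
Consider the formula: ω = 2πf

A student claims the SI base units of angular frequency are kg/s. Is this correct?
Units of each symbol in ω = 2πf:
  f (frequency): 1/s
  The factor 2π is dimensionless.

Multiplying the contributions: [1/s]
Adding exponents of each base unit: s: -1
SI base units of angular frequency: 1/s

The claimed units kg/s (exponents kg: 1, s: -1) do not match the derived units 1/s (exponents s: -1), so the claim is incorrect.

Answer: No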